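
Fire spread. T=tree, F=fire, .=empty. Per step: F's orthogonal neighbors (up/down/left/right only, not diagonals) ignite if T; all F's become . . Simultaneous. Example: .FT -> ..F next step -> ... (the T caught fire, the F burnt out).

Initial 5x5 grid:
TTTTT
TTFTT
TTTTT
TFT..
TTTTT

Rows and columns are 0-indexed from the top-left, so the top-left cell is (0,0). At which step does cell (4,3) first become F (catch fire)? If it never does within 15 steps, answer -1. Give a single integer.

Step 1: cell (4,3)='T' (+8 fires, +2 burnt)
Step 2: cell (4,3)='T' (+8 fires, +8 burnt)
Step 3: cell (4,3)='F' (+4 fires, +8 burnt)
  -> target ignites at step 3
Step 4: cell (4,3)='.' (+1 fires, +4 burnt)
Step 5: cell (4,3)='.' (+0 fires, +1 burnt)
  fire out at step 5

3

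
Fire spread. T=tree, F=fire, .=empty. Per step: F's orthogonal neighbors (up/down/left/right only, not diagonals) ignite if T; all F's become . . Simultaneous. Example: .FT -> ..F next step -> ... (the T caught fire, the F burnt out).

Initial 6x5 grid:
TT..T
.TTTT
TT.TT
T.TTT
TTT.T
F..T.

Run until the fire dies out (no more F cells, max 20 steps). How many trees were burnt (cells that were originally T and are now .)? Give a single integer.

Step 1: +1 fires, +1 burnt (F count now 1)
Step 2: +2 fires, +1 burnt (F count now 2)
Step 3: +2 fires, +2 burnt (F count now 2)
Step 4: +2 fires, +2 burnt (F count now 2)
Step 5: +2 fires, +2 burnt (F count now 2)
Step 6: +4 fires, +2 burnt (F count now 4)
Step 7: +4 fires, +4 burnt (F count now 4)
Step 8: +1 fires, +4 burnt (F count now 1)
Step 9: +1 fires, +1 burnt (F count now 1)
Step 10: +0 fires, +1 burnt (F count now 0)
Fire out after step 10
Initially T: 20, now '.': 29
Total burnt (originally-T cells now '.'): 19

Answer: 19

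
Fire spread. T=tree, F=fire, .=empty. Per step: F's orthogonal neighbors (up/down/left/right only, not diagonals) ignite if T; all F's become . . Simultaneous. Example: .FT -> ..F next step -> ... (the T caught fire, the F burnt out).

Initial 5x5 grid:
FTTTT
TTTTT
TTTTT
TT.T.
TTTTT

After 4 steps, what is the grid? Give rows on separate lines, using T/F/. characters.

Step 1: 2 trees catch fire, 1 burn out
  .FTTT
  FTTTT
  TTTTT
  TT.T.
  TTTTT
Step 2: 3 trees catch fire, 2 burn out
  ..FTT
  .FTTT
  FTTTT
  TT.T.
  TTTTT
Step 3: 4 trees catch fire, 3 burn out
  ...FT
  ..FTT
  .FTTT
  FT.T.
  TTTTT
Step 4: 5 trees catch fire, 4 burn out
  ....F
  ...FT
  ..FTT
  .F.T.
  FTTTT

....F
...FT
..FTT
.F.T.
FTTTT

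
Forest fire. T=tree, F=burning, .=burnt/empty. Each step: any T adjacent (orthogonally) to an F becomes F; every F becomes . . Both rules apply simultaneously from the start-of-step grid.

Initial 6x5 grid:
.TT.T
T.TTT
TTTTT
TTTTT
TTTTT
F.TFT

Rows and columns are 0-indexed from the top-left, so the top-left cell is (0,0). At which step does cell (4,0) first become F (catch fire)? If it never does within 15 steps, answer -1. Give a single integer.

Step 1: cell (4,0)='F' (+4 fires, +2 burnt)
  -> target ignites at step 1
Step 2: cell (4,0)='.' (+5 fires, +4 burnt)
Step 3: cell (4,0)='.' (+5 fires, +5 burnt)
Step 4: cell (4,0)='.' (+5 fires, +5 burnt)
Step 5: cell (4,0)='.' (+2 fires, +5 burnt)
Step 6: cell (4,0)='.' (+2 fires, +2 burnt)
Step 7: cell (4,0)='.' (+1 fires, +2 burnt)
Step 8: cell (4,0)='.' (+0 fires, +1 burnt)
  fire out at step 8

1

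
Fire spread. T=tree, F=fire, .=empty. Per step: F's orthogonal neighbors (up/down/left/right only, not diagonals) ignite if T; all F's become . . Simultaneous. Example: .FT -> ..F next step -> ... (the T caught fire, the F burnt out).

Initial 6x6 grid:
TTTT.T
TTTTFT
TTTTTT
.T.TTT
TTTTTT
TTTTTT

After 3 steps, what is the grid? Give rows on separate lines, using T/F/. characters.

Step 1: 3 trees catch fire, 1 burn out
  TTTT.T
  TTTF.F
  TTTTFT
  .T.TTT
  TTTTTT
  TTTTTT
Step 2: 6 trees catch fire, 3 burn out
  TTTF.F
  TTF...
  TTTF.F
  .T.TFT
  TTTTTT
  TTTTTT
Step 3: 6 trees catch fire, 6 burn out
  TTF...
  TF....
  TTF...
  .T.F.F
  TTTTFT
  TTTTTT

TTF...
TF....
TTF...
.T.F.F
TTTTFT
TTTTTT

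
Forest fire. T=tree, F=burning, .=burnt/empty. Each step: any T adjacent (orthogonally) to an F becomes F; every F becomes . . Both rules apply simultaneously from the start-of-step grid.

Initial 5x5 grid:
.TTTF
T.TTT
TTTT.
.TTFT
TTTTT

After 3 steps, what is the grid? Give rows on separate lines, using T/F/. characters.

Step 1: 6 trees catch fire, 2 burn out
  .TTF.
  T.TTF
  TTTF.
  .TF.F
  TTTFT
Step 2: 6 trees catch fire, 6 burn out
  .TF..
  T.TF.
  TTF..
  .F...
  TTF.F
Step 3: 4 trees catch fire, 6 burn out
  .F...
  T.F..
  TF...
  .....
  TF...

.F...
T.F..
TF...
.....
TF...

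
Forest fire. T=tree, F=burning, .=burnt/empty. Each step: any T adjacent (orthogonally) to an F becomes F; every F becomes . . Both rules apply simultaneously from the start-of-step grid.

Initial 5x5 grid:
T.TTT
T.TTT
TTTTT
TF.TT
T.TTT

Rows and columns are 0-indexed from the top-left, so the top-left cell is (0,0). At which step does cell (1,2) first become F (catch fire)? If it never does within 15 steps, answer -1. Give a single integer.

Step 1: cell (1,2)='T' (+2 fires, +1 burnt)
Step 2: cell (1,2)='T' (+3 fires, +2 burnt)
Step 3: cell (1,2)='F' (+3 fires, +3 burnt)
  -> target ignites at step 3
Step 4: cell (1,2)='.' (+5 fires, +3 burnt)
Step 5: cell (1,2)='.' (+4 fires, +5 burnt)
Step 6: cell (1,2)='.' (+3 fires, +4 burnt)
Step 7: cell (1,2)='.' (+0 fires, +3 burnt)
  fire out at step 7

3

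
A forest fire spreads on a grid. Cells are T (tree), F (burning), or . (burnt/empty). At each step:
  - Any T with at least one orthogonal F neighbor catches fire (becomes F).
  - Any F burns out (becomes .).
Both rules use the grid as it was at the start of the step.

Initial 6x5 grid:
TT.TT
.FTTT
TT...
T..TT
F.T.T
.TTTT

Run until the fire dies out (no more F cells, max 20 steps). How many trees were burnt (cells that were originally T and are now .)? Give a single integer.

Step 1: +4 fires, +2 burnt (F count now 4)
Step 2: +3 fires, +4 burnt (F count now 3)
Step 3: +2 fires, +3 burnt (F count now 2)
Step 4: +1 fires, +2 burnt (F count now 1)
Step 5: +0 fires, +1 burnt (F count now 0)
Fire out after step 5
Initially T: 18, now '.': 22
Total burnt (originally-T cells now '.'): 10

Answer: 10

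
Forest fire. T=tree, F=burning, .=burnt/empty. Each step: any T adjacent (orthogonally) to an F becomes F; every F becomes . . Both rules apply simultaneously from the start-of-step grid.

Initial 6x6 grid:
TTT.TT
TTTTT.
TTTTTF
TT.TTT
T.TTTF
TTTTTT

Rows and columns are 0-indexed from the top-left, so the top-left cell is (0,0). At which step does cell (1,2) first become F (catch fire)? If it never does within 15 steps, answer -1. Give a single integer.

Step 1: cell (1,2)='T' (+4 fires, +2 burnt)
Step 2: cell (1,2)='T' (+5 fires, +4 burnt)
Step 3: cell (1,2)='T' (+6 fires, +5 burnt)
Step 4: cell (1,2)='F' (+4 fires, +6 burnt)
  -> target ignites at step 4
Step 5: cell (1,2)='.' (+5 fires, +4 burnt)
Step 6: cell (1,2)='.' (+4 fires, +5 burnt)
Step 7: cell (1,2)='.' (+2 fires, +4 burnt)
Step 8: cell (1,2)='.' (+0 fires, +2 burnt)
  fire out at step 8

4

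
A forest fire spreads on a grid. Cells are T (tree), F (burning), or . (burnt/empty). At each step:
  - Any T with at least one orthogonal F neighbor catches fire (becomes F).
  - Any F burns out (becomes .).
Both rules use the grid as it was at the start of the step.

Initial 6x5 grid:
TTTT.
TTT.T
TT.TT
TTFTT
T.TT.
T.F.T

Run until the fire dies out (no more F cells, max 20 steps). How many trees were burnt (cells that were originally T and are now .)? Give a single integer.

Answer: 20

Derivation:
Step 1: +3 fires, +2 burnt (F count now 3)
Step 2: +5 fires, +3 burnt (F count now 5)
Step 3: +4 fires, +5 burnt (F count now 4)
Step 4: +5 fires, +4 burnt (F count now 5)
Step 5: +2 fires, +5 burnt (F count now 2)
Step 6: +1 fires, +2 burnt (F count now 1)
Step 7: +0 fires, +1 burnt (F count now 0)
Fire out after step 7
Initially T: 21, now '.': 29
Total burnt (originally-T cells now '.'): 20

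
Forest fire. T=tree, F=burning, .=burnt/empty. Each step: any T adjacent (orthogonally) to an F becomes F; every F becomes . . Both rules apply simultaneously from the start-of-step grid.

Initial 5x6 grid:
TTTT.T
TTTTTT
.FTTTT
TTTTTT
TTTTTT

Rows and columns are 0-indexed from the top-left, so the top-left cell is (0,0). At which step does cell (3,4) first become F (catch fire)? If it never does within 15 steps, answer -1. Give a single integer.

Step 1: cell (3,4)='T' (+3 fires, +1 burnt)
Step 2: cell (3,4)='T' (+7 fires, +3 burnt)
Step 3: cell (3,4)='T' (+7 fires, +7 burnt)
Step 4: cell (3,4)='F' (+5 fires, +7 burnt)
  -> target ignites at step 4
Step 5: cell (3,4)='.' (+3 fires, +5 burnt)
Step 6: cell (3,4)='.' (+2 fires, +3 burnt)
Step 7: cell (3,4)='.' (+0 fires, +2 burnt)
  fire out at step 7

4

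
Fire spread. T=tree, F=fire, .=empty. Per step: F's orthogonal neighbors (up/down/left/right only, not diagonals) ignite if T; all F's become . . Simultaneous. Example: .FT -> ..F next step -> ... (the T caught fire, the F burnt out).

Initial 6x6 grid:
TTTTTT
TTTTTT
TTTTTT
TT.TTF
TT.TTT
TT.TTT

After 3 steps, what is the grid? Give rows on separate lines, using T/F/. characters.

Step 1: 3 trees catch fire, 1 burn out
  TTTTTT
  TTTTTT
  TTTTTF
  TT.TF.
  TT.TTF
  TT.TTT
Step 2: 5 trees catch fire, 3 burn out
  TTTTTT
  TTTTTF
  TTTTF.
  TT.F..
  TT.TF.
  TT.TTF
Step 3: 5 trees catch fire, 5 burn out
  TTTTTF
  TTTTF.
  TTTF..
  TT....
  TT.F..
  TT.TF.

TTTTTF
TTTTF.
TTTF..
TT....
TT.F..
TT.TF.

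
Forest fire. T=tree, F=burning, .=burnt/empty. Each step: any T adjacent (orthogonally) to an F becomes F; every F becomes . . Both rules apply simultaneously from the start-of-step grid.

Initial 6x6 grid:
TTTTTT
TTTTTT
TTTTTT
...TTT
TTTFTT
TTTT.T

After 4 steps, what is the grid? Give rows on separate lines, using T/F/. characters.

Step 1: 4 trees catch fire, 1 burn out
  TTTTTT
  TTTTTT
  TTTTTT
  ...FTT
  TTF.FT
  TTTF.T
Step 2: 5 trees catch fire, 4 burn out
  TTTTTT
  TTTTTT
  TTTFTT
  ....FT
  TF...F
  TTF..T
Step 3: 7 trees catch fire, 5 burn out
  TTTTTT
  TTTFTT
  TTF.FT
  .....F
  F.....
  TF...F
Step 4: 6 trees catch fire, 7 burn out
  TTTFTT
  TTF.FT
  TF...F
  ......
  ......
  F.....

TTTFTT
TTF.FT
TF...F
......
......
F.....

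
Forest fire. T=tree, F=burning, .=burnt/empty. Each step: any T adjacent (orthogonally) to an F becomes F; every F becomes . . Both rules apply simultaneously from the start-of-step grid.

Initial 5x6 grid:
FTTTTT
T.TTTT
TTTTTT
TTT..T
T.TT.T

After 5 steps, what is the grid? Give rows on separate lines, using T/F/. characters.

Step 1: 2 trees catch fire, 1 burn out
  .FTTTT
  F.TTTT
  TTTTTT
  TTT..T
  T.TT.T
Step 2: 2 trees catch fire, 2 burn out
  ..FTTT
  ..TTTT
  FTTTTT
  TTT..T
  T.TT.T
Step 3: 4 trees catch fire, 2 burn out
  ...FTT
  ..FTTT
  .FTTTT
  FTT..T
  T.TT.T
Step 4: 5 trees catch fire, 4 burn out
  ....FT
  ...FTT
  ..FTTT
  .FT..T
  F.TT.T
Step 5: 4 trees catch fire, 5 burn out
  .....F
  ....FT
  ...FTT
  ..F..T
  ..TT.T

.....F
....FT
...FTT
..F..T
..TT.T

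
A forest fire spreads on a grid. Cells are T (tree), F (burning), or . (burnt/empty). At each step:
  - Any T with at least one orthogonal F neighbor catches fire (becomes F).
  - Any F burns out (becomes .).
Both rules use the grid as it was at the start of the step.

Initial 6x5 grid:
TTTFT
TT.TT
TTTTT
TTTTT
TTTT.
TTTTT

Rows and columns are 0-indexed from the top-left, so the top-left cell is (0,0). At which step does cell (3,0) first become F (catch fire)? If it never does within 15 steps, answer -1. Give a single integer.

Step 1: cell (3,0)='T' (+3 fires, +1 burnt)
Step 2: cell (3,0)='T' (+3 fires, +3 burnt)
Step 3: cell (3,0)='T' (+5 fires, +3 burnt)
Step 4: cell (3,0)='T' (+5 fires, +5 burnt)
Step 5: cell (3,0)='T' (+4 fires, +5 burnt)
Step 6: cell (3,0)='F' (+4 fires, +4 burnt)
  -> target ignites at step 6
Step 7: cell (3,0)='.' (+2 fires, +4 burnt)
Step 8: cell (3,0)='.' (+1 fires, +2 burnt)
Step 9: cell (3,0)='.' (+0 fires, +1 burnt)
  fire out at step 9

6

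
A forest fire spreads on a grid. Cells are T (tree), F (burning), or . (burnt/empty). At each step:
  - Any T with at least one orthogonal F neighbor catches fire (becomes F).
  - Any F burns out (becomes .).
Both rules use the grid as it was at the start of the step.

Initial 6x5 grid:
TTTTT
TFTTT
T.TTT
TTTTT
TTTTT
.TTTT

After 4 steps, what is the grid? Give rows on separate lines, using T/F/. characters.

Step 1: 3 trees catch fire, 1 burn out
  TFTTT
  F.FTT
  T.TTT
  TTTTT
  TTTTT
  .TTTT
Step 2: 5 trees catch fire, 3 burn out
  F.FTT
  ...FT
  F.FTT
  TTTTT
  TTTTT
  .TTTT
Step 3: 5 trees catch fire, 5 burn out
  ...FT
  ....F
  ...FT
  FTFTT
  TTTTT
  .TTTT
Step 4: 6 trees catch fire, 5 burn out
  ....F
  .....
  ....F
  .F.FT
  FTFTT
  .TTTT

....F
.....
....F
.F.FT
FTFTT
.TTTT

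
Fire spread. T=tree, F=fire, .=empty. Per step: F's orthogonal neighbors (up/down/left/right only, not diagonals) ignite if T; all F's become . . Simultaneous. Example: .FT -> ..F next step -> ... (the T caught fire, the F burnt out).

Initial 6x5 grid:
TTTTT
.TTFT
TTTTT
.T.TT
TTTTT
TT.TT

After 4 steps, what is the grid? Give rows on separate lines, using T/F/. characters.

Step 1: 4 trees catch fire, 1 burn out
  TTTFT
  .TF.F
  TTTFT
  .T.TT
  TTTTT
  TT.TT
Step 2: 6 trees catch fire, 4 burn out
  TTF.F
  .F...
  TTF.F
  .T.FT
  TTTTT
  TT.TT
Step 3: 4 trees catch fire, 6 burn out
  TF...
  .....
  TF...
  .T..F
  TTTFT
  TT.TT
Step 4: 6 trees catch fire, 4 burn out
  F....
  .....
  F....
  .F...
  TTF.F
  TT.FT

F....
.....
F....
.F...
TTF.F
TT.FT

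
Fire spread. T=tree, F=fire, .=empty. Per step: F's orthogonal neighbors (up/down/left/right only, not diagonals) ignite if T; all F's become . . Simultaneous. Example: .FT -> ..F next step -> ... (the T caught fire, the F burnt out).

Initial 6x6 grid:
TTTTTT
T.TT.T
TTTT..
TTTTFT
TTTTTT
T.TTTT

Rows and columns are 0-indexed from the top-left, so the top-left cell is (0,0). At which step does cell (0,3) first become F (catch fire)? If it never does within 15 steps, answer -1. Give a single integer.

Step 1: cell (0,3)='T' (+3 fires, +1 burnt)
Step 2: cell (0,3)='T' (+5 fires, +3 burnt)
Step 3: cell (0,3)='T' (+6 fires, +5 burnt)
Step 4: cell (0,3)='F' (+6 fires, +6 burnt)
  -> target ignites at step 4
Step 5: cell (0,3)='.' (+4 fires, +6 burnt)
Step 6: cell (0,3)='.' (+4 fires, +4 burnt)
Step 7: cell (0,3)='.' (+2 fires, +4 burnt)
Step 8: cell (0,3)='.' (+0 fires, +2 burnt)
  fire out at step 8

4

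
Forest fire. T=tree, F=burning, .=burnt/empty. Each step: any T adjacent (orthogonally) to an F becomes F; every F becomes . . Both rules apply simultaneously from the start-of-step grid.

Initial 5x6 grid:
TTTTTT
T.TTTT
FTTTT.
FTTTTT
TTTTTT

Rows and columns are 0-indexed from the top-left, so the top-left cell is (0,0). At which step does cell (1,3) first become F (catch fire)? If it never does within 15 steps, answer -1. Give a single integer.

Step 1: cell (1,3)='T' (+4 fires, +2 burnt)
Step 2: cell (1,3)='T' (+4 fires, +4 burnt)
Step 3: cell (1,3)='T' (+5 fires, +4 burnt)
Step 4: cell (1,3)='F' (+5 fires, +5 burnt)
  -> target ignites at step 4
Step 5: cell (1,3)='.' (+4 fires, +5 burnt)
Step 6: cell (1,3)='.' (+3 fires, +4 burnt)
Step 7: cell (1,3)='.' (+1 fires, +3 burnt)
Step 8: cell (1,3)='.' (+0 fires, +1 burnt)
  fire out at step 8

4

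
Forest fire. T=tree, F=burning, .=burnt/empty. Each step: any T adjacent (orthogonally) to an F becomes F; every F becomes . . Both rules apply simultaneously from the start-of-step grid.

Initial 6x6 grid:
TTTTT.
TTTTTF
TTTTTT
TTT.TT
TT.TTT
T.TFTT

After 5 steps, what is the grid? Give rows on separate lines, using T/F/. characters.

Step 1: 5 trees catch fire, 2 burn out
  TTTTT.
  TTTTF.
  TTTTTF
  TTT.TT
  TT.FTT
  T.F.FT
Step 2: 6 trees catch fire, 5 burn out
  TTTTF.
  TTTF..
  TTTTF.
  TTT.TF
  TT..FT
  T....F
Step 3: 5 trees catch fire, 6 burn out
  TTTF..
  TTF...
  TTTF..
  TTT.F.
  TT...F
  T.....
Step 4: 3 trees catch fire, 5 burn out
  TTF...
  TF....
  TTF...
  TTT...
  TT....
  T.....
Step 5: 4 trees catch fire, 3 burn out
  TF....
  F.....
  TF....
  TTF...
  TT....
  T.....

TF....
F.....
TF....
TTF...
TT....
T.....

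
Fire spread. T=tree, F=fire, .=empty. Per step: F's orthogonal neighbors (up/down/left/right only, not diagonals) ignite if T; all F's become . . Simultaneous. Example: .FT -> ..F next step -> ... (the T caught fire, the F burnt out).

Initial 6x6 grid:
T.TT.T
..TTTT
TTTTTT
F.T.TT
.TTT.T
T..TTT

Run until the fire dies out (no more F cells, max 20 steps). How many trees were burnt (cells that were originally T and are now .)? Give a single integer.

Step 1: +1 fires, +1 burnt (F count now 1)
Step 2: +1 fires, +1 burnt (F count now 1)
Step 3: +1 fires, +1 burnt (F count now 1)
Step 4: +3 fires, +1 burnt (F count now 3)
Step 5: +4 fires, +3 burnt (F count now 4)
Step 6: +6 fires, +4 burnt (F count now 6)
Step 7: +3 fires, +6 burnt (F count now 3)
Step 8: +3 fires, +3 burnt (F count now 3)
Step 9: +1 fires, +3 burnt (F count now 1)
Step 10: +0 fires, +1 burnt (F count now 0)
Fire out after step 10
Initially T: 25, now '.': 34
Total burnt (originally-T cells now '.'): 23

Answer: 23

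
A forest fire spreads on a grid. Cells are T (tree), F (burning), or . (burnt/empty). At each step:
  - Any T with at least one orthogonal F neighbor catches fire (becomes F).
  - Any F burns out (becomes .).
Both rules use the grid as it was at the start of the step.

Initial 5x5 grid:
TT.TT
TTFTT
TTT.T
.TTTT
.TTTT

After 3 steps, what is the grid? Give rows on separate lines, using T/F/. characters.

Step 1: 3 trees catch fire, 1 burn out
  TT.TT
  TF.FT
  TTF.T
  .TTTT
  .TTTT
Step 2: 6 trees catch fire, 3 burn out
  TF.FT
  F...F
  TF..T
  .TFTT
  .TTTT
Step 3: 7 trees catch fire, 6 burn out
  F...F
  .....
  F...F
  .F.FT
  .TFTT

F...F
.....
F...F
.F.FT
.TFTT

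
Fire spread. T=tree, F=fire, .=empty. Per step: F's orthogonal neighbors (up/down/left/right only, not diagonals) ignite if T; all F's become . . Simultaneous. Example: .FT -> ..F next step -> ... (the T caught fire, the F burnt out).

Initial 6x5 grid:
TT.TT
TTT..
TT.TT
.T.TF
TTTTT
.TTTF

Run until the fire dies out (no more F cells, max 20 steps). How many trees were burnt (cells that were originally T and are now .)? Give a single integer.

Step 1: +4 fires, +2 burnt (F count now 4)
Step 2: +3 fires, +4 burnt (F count now 3)
Step 3: +2 fires, +3 burnt (F count now 2)
Step 4: +1 fires, +2 burnt (F count now 1)
Step 5: +2 fires, +1 burnt (F count now 2)
Step 6: +1 fires, +2 burnt (F count now 1)
Step 7: +2 fires, +1 burnt (F count now 2)
Step 8: +3 fires, +2 burnt (F count now 3)
Step 9: +1 fires, +3 burnt (F count now 1)
Step 10: +0 fires, +1 burnt (F count now 0)
Fire out after step 10
Initially T: 21, now '.': 28
Total burnt (originally-T cells now '.'): 19

Answer: 19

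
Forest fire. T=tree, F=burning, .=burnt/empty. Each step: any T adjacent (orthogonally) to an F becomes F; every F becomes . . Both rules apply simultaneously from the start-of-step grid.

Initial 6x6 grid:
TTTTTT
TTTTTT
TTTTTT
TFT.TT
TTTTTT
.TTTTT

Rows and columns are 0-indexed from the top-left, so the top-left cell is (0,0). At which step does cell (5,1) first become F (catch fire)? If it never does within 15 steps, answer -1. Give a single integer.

Step 1: cell (5,1)='T' (+4 fires, +1 burnt)
Step 2: cell (5,1)='F' (+6 fires, +4 burnt)
  -> target ignites at step 2
Step 3: cell (5,1)='.' (+6 fires, +6 burnt)
Step 4: cell (5,1)='.' (+6 fires, +6 burnt)
Step 5: cell (5,1)='.' (+6 fires, +6 burnt)
Step 6: cell (5,1)='.' (+4 fires, +6 burnt)
Step 7: cell (5,1)='.' (+1 fires, +4 burnt)
Step 8: cell (5,1)='.' (+0 fires, +1 burnt)
  fire out at step 8

2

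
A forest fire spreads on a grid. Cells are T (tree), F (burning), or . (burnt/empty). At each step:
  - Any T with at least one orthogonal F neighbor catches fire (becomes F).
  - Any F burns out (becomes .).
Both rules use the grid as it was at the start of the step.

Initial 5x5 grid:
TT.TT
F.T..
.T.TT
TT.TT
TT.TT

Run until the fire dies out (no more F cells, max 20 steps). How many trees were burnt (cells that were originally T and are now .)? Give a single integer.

Answer: 2

Derivation:
Step 1: +1 fires, +1 burnt (F count now 1)
Step 2: +1 fires, +1 burnt (F count now 1)
Step 3: +0 fires, +1 burnt (F count now 0)
Fire out after step 3
Initially T: 16, now '.': 11
Total burnt (originally-T cells now '.'): 2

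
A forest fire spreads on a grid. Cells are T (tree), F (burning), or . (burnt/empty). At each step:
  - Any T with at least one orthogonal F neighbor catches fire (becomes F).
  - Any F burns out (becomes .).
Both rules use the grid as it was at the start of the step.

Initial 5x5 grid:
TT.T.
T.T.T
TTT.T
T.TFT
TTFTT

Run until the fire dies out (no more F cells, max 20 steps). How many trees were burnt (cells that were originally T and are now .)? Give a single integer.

Answer: 16

Derivation:
Step 1: +4 fires, +2 burnt (F count now 4)
Step 2: +4 fires, +4 burnt (F count now 4)
Step 3: +4 fires, +4 burnt (F count now 4)
Step 4: +1 fires, +4 burnt (F count now 1)
Step 5: +1 fires, +1 burnt (F count now 1)
Step 6: +1 fires, +1 burnt (F count now 1)
Step 7: +1 fires, +1 burnt (F count now 1)
Step 8: +0 fires, +1 burnt (F count now 0)
Fire out after step 8
Initially T: 17, now '.': 24
Total burnt (originally-T cells now '.'): 16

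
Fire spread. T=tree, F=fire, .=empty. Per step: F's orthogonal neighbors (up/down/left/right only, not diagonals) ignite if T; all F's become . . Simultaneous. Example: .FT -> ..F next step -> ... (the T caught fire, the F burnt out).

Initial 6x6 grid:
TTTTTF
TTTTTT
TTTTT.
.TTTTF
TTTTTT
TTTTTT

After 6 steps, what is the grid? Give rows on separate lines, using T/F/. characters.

Step 1: 4 trees catch fire, 2 burn out
  TTTTF.
  TTTTTF
  TTTTT.
  .TTTF.
  TTTTTF
  TTTTTT
Step 2: 6 trees catch fire, 4 burn out
  TTTF..
  TTTTF.
  TTTTF.
  .TTF..
  TTTTF.
  TTTTTF
Step 3: 6 trees catch fire, 6 burn out
  TTF...
  TTTF..
  TTTF..
  .TF...
  TTTF..
  TTTTF.
Step 4: 6 trees catch fire, 6 burn out
  TF....
  TTF...
  TTF...
  .F....
  TTF...
  TTTF..
Step 5: 5 trees catch fire, 6 burn out
  F.....
  TF....
  TF....
  ......
  TF....
  TTF...
Step 6: 4 trees catch fire, 5 burn out
  ......
  F.....
  F.....
  ......
  F.....
  TF....

......
F.....
F.....
......
F.....
TF....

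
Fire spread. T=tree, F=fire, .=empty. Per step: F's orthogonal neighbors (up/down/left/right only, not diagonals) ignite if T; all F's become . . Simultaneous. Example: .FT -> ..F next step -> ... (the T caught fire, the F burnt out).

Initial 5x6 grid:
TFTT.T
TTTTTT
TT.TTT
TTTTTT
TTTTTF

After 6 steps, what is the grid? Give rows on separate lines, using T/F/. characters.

Step 1: 5 trees catch fire, 2 burn out
  F.FT.T
  TFTTTT
  TT.TTT
  TTTTTF
  TTTTF.
Step 2: 7 trees catch fire, 5 burn out
  ...F.T
  F.FTTT
  TF.TTF
  TTTTF.
  TTTF..
Step 3: 7 trees catch fire, 7 burn out
  .....T
  ...FTF
  F..TF.
  TFTF..
  TTF...
Step 4: 6 trees catch fire, 7 burn out
  .....F
  ....F.
  ...F..
  F.F...
  TF....
Step 5: 1 trees catch fire, 6 burn out
  ......
  ......
  ......
  ......
  F.....
Step 6: 0 trees catch fire, 1 burn out
  ......
  ......
  ......
  ......
  ......

......
......
......
......
......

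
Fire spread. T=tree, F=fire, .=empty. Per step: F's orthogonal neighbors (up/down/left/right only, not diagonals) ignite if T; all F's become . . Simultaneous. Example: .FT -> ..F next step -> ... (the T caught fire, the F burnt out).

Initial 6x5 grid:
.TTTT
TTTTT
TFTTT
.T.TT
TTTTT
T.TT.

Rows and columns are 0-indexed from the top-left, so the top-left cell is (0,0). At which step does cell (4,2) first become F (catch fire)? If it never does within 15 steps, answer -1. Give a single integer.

Step 1: cell (4,2)='T' (+4 fires, +1 burnt)
Step 2: cell (4,2)='T' (+5 fires, +4 burnt)
Step 3: cell (4,2)='F' (+6 fires, +5 burnt)
  -> target ignites at step 3
Step 4: cell (4,2)='.' (+6 fires, +6 burnt)
Step 5: cell (4,2)='.' (+3 fires, +6 burnt)
Step 6: cell (4,2)='.' (+0 fires, +3 burnt)
  fire out at step 6

3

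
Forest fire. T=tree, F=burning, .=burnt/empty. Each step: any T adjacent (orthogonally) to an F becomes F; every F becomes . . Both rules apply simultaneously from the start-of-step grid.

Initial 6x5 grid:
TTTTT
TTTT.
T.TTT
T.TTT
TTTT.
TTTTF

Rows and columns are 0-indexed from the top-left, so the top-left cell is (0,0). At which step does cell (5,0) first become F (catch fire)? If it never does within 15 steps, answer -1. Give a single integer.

Step 1: cell (5,0)='T' (+1 fires, +1 burnt)
Step 2: cell (5,0)='T' (+2 fires, +1 burnt)
Step 3: cell (5,0)='T' (+3 fires, +2 burnt)
Step 4: cell (5,0)='F' (+5 fires, +3 burnt)
  -> target ignites at step 4
Step 5: cell (5,0)='.' (+4 fires, +5 burnt)
Step 6: cell (5,0)='.' (+3 fires, +4 burnt)
Step 7: cell (5,0)='.' (+4 fires, +3 burnt)
Step 8: cell (5,0)='.' (+2 fires, +4 burnt)
Step 9: cell (5,0)='.' (+1 fires, +2 burnt)
Step 10: cell (5,0)='.' (+0 fires, +1 burnt)
  fire out at step 10

4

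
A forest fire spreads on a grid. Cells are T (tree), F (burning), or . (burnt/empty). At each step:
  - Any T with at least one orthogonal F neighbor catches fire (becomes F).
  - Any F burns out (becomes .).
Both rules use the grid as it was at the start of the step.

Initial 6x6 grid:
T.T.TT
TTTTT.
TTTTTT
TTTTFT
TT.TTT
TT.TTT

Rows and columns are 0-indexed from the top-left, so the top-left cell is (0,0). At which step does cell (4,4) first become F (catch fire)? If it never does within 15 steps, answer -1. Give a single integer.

Step 1: cell (4,4)='F' (+4 fires, +1 burnt)
  -> target ignites at step 1
Step 2: cell (4,4)='.' (+7 fires, +4 burnt)
Step 3: cell (4,4)='.' (+6 fires, +7 burnt)
Step 4: cell (4,4)='.' (+5 fires, +6 burnt)
Step 5: cell (4,4)='.' (+5 fires, +5 burnt)
Step 6: cell (4,4)='.' (+2 fires, +5 burnt)
Step 7: cell (4,4)='.' (+1 fires, +2 burnt)
Step 8: cell (4,4)='.' (+0 fires, +1 burnt)
  fire out at step 8

1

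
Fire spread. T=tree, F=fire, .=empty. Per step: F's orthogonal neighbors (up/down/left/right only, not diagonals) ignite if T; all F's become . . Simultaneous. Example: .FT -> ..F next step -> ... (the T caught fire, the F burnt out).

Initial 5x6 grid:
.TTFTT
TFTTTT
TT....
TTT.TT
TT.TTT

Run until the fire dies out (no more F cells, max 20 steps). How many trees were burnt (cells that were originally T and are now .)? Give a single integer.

Answer: 16

Derivation:
Step 1: +7 fires, +2 burnt (F count now 7)
Step 2: +4 fires, +7 burnt (F count now 4)
Step 3: +4 fires, +4 burnt (F count now 4)
Step 4: +1 fires, +4 burnt (F count now 1)
Step 5: +0 fires, +1 burnt (F count now 0)
Fire out after step 5
Initially T: 21, now '.': 25
Total burnt (originally-T cells now '.'): 16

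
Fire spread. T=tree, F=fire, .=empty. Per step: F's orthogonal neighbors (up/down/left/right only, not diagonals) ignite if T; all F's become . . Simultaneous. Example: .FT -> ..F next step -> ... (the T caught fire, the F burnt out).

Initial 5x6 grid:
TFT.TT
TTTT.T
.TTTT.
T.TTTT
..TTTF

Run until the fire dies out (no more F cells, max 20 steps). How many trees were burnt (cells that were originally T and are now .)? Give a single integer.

Answer: 17

Derivation:
Step 1: +5 fires, +2 burnt (F count now 5)
Step 2: +5 fires, +5 burnt (F count now 5)
Step 3: +5 fires, +5 burnt (F count now 5)
Step 4: +2 fires, +5 burnt (F count now 2)
Step 5: +0 fires, +2 burnt (F count now 0)
Fire out after step 5
Initially T: 21, now '.': 26
Total burnt (originally-T cells now '.'): 17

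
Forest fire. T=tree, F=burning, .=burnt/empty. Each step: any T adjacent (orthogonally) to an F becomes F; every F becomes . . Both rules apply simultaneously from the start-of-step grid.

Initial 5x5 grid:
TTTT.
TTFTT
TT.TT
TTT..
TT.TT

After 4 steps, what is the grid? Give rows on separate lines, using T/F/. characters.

Step 1: 3 trees catch fire, 1 burn out
  TTFT.
  TF.FT
  TT.TT
  TTT..
  TT.TT
Step 2: 6 trees catch fire, 3 burn out
  TF.F.
  F...F
  TF.FT
  TTT..
  TT.TT
Step 3: 4 trees catch fire, 6 burn out
  F....
  .....
  F...F
  TFT..
  TT.TT
Step 4: 3 trees catch fire, 4 burn out
  .....
  .....
  .....
  F.F..
  TF.TT

.....
.....
.....
F.F..
TF.TT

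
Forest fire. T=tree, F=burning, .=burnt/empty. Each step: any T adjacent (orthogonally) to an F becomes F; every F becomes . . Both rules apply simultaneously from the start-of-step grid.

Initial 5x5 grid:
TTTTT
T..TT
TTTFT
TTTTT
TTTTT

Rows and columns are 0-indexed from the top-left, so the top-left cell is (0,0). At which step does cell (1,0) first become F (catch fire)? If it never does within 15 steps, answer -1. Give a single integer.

Step 1: cell (1,0)='T' (+4 fires, +1 burnt)
Step 2: cell (1,0)='T' (+6 fires, +4 burnt)
Step 3: cell (1,0)='T' (+6 fires, +6 burnt)
Step 4: cell (1,0)='F' (+4 fires, +6 burnt)
  -> target ignites at step 4
Step 5: cell (1,0)='.' (+2 fires, +4 burnt)
Step 6: cell (1,0)='.' (+0 fires, +2 burnt)
  fire out at step 6

4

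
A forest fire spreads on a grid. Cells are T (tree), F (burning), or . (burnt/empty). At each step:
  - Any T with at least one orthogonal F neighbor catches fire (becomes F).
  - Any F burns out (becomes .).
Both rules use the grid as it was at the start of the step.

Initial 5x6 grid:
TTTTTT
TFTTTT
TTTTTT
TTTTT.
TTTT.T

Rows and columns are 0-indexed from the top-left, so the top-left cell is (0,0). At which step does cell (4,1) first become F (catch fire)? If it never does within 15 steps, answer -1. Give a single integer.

Step 1: cell (4,1)='T' (+4 fires, +1 burnt)
Step 2: cell (4,1)='T' (+6 fires, +4 burnt)
Step 3: cell (4,1)='F' (+6 fires, +6 burnt)
  -> target ignites at step 3
Step 4: cell (4,1)='.' (+6 fires, +6 burnt)
Step 5: cell (4,1)='.' (+4 fires, +6 burnt)
Step 6: cell (4,1)='.' (+0 fires, +4 burnt)
  fire out at step 6

3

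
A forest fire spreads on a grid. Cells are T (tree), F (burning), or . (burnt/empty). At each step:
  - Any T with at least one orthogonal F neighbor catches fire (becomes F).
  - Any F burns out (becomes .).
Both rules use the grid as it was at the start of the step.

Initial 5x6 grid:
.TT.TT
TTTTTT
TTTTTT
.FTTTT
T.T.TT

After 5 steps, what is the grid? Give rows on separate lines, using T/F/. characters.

Step 1: 2 trees catch fire, 1 burn out
  .TT.TT
  TTTTTT
  TFTTTT
  ..FTTT
  T.T.TT
Step 2: 5 trees catch fire, 2 burn out
  .TT.TT
  TFTTTT
  F.FTTT
  ...FTT
  T.F.TT
Step 3: 5 trees catch fire, 5 burn out
  .FT.TT
  F.FTTT
  ...FTT
  ....FT
  T...TT
Step 4: 5 trees catch fire, 5 burn out
  ..F.TT
  ...FTT
  ....FT
  .....F
  T...FT
Step 5: 3 trees catch fire, 5 burn out
  ....TT
  ....FT
  .....F
  ......
  T....F

....TT
....FT
.....F
......
T....F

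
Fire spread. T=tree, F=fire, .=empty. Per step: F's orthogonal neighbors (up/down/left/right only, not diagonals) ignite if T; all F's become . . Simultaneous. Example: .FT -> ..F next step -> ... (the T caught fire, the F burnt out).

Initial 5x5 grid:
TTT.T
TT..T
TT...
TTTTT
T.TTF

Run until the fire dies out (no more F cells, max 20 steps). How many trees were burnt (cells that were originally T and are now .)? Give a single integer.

Answer: 15

Derivation:
Step 1: +2 fires, +1 burnt (F count now 2)
Step 2: +2 fires, +2 burnt (F count now 2)
Step 3: +1 fires, +2 burnt (F count now 1)
Step 4: +1 fires, +1 burnt (F count now 1)
Step 5: +2 fires, +1 burnt (F count now 2)
Step 6: +3 fires, +2 burnt (F count now 3)
Step 7: +2 fires, +3 burnt (F count now 2)
Step 8: +2 fires, +2 burnt (F count now 2)
Step 9: +0 fires, +2 burnt (F count now 0)
Fire out after step 9
Initially T: 17, now '.': 23
Total burnt (originally-T cells now '.'): 15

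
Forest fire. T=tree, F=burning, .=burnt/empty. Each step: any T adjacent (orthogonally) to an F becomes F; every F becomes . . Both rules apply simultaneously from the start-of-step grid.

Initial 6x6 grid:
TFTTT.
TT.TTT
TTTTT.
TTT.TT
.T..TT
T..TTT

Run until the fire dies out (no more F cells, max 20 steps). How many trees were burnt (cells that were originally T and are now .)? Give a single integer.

Step 1: +3 fires, +1 burnt (F count now 3)
Step 2: +3 fires, +3 burnt (F count now 3)
Step 3: +5 fires, +3 burnt (F count now 5)
Step 4: +5 fires, +5 burnt (F count now 5)
Step 5: +2 fires, +5 burnt (F count now 2)
Step 6: +1 fires, +2 burnt (F count now 1)
Step 7: +2 fires, +1 burnt (F count now 2)
Step 8: +2 fires, +2 burnt (F count now 2)
Step 9: +2 fires, +2 burnt (F count now 2)
Step 10: +0 fires, +2 burnt (F count now 0)
Fire out after step 10
Initially T: 26, now '.': 35
Total burnt (originally-T cells now '.'): 25

Answer: 25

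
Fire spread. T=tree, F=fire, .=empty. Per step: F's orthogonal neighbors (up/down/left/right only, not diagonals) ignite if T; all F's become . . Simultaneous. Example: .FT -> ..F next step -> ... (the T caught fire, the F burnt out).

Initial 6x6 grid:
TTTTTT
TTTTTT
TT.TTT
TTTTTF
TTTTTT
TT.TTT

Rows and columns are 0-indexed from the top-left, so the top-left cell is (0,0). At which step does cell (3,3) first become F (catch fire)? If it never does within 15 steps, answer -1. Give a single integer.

Step 1: cell (3,3)='T' (+3 fires, +1 burnt)
Step 2: cell (3,3)='F' (+5 fires, +3 burnt)
  -> target ignites at step 2
Step 3: cell (3,3)='.' (+6 fires, +5 burnt)
Step 4: cell (3,3)='.' (+5 fires, +6 burnt)
Step 5: cell (3,3)='.' (+5 fires, +5 burnt)
Step 6: cell (3,3)='.' (+5 fires, +5 burnt)
Step 7: cell (3,3)='.' (+3 fires, +5 burnt)
Step 8: cell (3,3)='.' (+1 fires, +3 burnt)
Step 9: cell (3,3)='.' (+0 fires, +1 burnt)
  fire out at step 9

2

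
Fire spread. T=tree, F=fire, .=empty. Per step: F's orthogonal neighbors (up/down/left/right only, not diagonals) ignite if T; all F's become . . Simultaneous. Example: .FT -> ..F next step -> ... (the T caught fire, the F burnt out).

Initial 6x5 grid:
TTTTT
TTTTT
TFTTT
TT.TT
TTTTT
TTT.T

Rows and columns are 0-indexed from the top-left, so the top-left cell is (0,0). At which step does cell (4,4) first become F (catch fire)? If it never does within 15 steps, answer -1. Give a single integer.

Step 1: cell (4,4)='T' (+4 fires, +1 burnt)
Step 2: cell (4,4)='T' (+6 fires, +4 burnt)
Step 3: cell (4,4)='T' (+8 fires, +6 burnt)
Step 4: cell (4,4)='T' (+6 fires, +8 burnt)
Step 5: cell (4,4)='F' (+2 fires, +6 burnt)
  -> target ignites at step 5
Step 6: cell (4,4)='.' (+1 fires, +2 burnt)
Step 7: cell (4,4)='.' (+0 fires, +1 burnt)
  fire out at step 7

5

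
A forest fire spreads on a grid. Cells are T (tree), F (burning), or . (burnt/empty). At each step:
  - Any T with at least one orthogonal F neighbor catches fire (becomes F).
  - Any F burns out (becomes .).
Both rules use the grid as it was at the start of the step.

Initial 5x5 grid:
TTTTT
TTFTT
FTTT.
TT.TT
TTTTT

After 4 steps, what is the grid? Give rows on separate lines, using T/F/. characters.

Step 1: 7 trees catch fire, 2 burn out
  TTFTT
  FF.FT
  .FFT.
  FT.TT
  TTTTT
Step 2: 7 trees catch fire, 7 burn out
  FF.FT
  ....F
  ...F.
  .F.TT
  FTTTT
Step 3: 3 trees catch fire, 7 burn out
  ....F
  .....
  .....
  ...FT
  .FTTT
Step 4: 3 trees catch fire, 3 burn out
  .....
  .....
  .....
  ....F
  ..FFT

.....
.....
.....
....F
..FFT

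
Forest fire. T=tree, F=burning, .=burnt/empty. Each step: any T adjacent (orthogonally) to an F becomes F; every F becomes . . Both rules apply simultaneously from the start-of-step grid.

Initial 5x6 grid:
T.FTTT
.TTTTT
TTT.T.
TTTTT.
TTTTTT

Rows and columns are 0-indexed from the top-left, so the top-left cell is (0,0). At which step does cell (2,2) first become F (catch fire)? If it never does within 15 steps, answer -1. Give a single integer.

Step 1: cell (2,2)='T' (+2 fires, +1 burnt)
Step 2: cell (2,2)='F' (+4 fires, +2 burnt)
  -> target ignites at step 2
Step 3: cell (2,2)='.' (+4 fires, +4 burnt)
Step 4: cell (2,2)='.' (+6 fires, +4 burnt)
Step 5: cell (2,2)='.' (+4 fires, +6 burnt)
Step 6: cell (2,2)='.' (+2 fires, +4 burnt)
Step 7: cell (2,2)='.' (+1 fires, +2 burnt)
Step 8: cell (2,2)='.' (+0 fires, +1 burnt)
  fire out at step 8

2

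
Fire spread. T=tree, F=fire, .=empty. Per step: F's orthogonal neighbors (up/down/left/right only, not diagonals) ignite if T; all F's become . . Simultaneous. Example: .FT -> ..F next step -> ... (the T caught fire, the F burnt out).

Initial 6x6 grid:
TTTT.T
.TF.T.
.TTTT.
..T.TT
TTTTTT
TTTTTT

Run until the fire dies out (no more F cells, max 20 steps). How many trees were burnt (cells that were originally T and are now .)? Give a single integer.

Step 1: +3 fires, +1 burnt (F count now 3)
Step 2: +5 fires, +3 burnt (F count now 5)
Step 3: +3 fires, +5 burnt (F count now 3)
Step 4: +5 fires, +3 burnt (F count now 5)
Step 5: +5 fires, +5 burnt (F count now 5)
Step 6: +3 fires, +5 burnt (F count now 3)
Step 7: +1 fires, +3 burnt (F count now 1)
Step 8: +0 fires, +1 burnt (F count now 0)
Fire out after step 8
Initially T: 26, now '.': 35
Total burnt (originally-T cells now '.'): 25

Answer: 25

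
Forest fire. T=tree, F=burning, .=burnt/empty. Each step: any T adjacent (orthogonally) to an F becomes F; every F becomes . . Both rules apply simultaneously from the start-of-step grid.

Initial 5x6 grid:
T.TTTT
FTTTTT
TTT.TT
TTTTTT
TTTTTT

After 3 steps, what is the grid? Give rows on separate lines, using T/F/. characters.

Step 1: 3 trees catch fire, 1 burn out
  F.TTTT
  .FTTTT
  FTT.TT
  TTTTTT
  TTTTTT
Step 2: 3 trees catch fire, 3 burn out
  ..TTTT
  ..FTTT
  .FT.TT
  FTTTTT
  TTTTTT
Step 3: 5 trees catch fire, 3 burn out
  ..FTTT
  ...FTT
  ..F.TT
  .FTTTT
  FTTTTT

..FTTT
...FTT
..F.TT
.FTTTT
FTTTTT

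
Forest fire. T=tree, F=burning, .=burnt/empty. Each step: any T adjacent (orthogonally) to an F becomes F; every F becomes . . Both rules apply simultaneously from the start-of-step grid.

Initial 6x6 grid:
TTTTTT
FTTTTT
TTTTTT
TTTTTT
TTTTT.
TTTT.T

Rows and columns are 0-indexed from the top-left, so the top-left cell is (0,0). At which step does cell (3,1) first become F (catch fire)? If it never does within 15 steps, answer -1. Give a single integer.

Step 1: cell (3,1)='T' (+3 fires, +1 burnt)
Step 2: cell (3,1)='T' (+4 fires, +3 burnt)
Step 3: cell (3,1)='F' (+5 fires, +4 burnt)
  -> target ignites at step 3
Step 4: cell (3,1)='.' (+6 fires, +5 burnt)
Step 5: cell (3,1)='.' (+6 fires, +6 burnt)
Step 6: cell (3,1)='.' (+5 fires, +6 burnt)
Step 7: cell (3,1)='.' (+3 fires, +5 burnt)
Step 8: cell (3,1)='.' (+0 fires, +3 burnt)
  fire out at step 8

3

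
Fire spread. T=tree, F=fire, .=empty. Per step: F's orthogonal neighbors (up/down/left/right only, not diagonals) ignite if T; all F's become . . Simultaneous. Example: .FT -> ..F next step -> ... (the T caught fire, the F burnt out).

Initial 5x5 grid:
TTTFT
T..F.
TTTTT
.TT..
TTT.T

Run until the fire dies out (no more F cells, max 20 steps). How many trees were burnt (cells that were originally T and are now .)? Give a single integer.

Answer: 15

Derivation:
Step 1: +3 fires, +2 burnt (F count now 3)
Step 2: +3 fires, +3 burnt (F count now 3)
Step 3: +3 fires, +3 burnt (F count now 3)
Step 4: +4 fires, +3 burnt (F count now 4)
Step 5: +1 fires, +4 burnt (F count now 1)
Step 6: +1 fires, +1 burnt (F count now 1)
Step 7: +0 fires, +1 burnt (F count now 0)
Fire out after step 7
Initially T: 16, now '.': 24
Total burnt (originally-T cells now '.'): 15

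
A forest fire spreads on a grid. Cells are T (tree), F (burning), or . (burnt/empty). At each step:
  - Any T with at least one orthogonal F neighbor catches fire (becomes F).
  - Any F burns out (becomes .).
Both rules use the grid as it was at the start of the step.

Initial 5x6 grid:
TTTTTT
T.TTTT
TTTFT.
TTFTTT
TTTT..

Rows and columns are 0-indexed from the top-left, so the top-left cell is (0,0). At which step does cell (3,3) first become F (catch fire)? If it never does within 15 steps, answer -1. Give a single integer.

Step 1: cell (3,3)='F' (+6 fires, +2 burnt)
  -> target ignites at step 1
Step 2: cell (3,3)='.' (+8 fires, +6 burnt)
Step 3: cell (3,3)='.' (+6 fires, +8 burnt)
Step 4: cell (3,3)='.' (+3 fires, +6 burnt)
Step 5: cell (3,3)='.' (+1 fires, +3 burnt)
Step 6: cell (3,3)='.' (+0 fires, +1 burnt)
  fire out at step 6

1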